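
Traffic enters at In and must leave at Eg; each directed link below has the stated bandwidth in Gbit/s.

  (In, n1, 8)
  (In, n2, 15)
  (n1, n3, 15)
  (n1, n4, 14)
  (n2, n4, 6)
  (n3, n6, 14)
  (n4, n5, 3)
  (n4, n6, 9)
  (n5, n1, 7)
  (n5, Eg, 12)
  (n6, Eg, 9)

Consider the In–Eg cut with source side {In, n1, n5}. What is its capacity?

56

Edges leaving {In, n1, n5}: In→n2 (15), n1→n3 (15), n1→n4 (14), n5→Eg (12).
Cut capacity = 15 + 15 + 14 + 12 = 56.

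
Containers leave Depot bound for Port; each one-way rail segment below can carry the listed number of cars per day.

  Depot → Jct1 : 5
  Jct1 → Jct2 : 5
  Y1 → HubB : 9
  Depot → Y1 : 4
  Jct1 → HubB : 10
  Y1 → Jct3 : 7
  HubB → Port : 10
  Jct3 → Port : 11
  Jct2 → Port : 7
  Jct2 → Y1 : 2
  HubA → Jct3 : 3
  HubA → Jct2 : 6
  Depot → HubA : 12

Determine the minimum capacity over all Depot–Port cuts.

Augment Depot→HubA→Jct2→Port: bottleneck 6, flow now 6.
Augment Depot→HubA→Jct3→Port: bottleneck 3, flow now 9.
Augment Depot→Jct1→Jct2→Port: bottleneck 1, flow now 10.
Augment Depot→Jct1→HubB→Port: bottleneck 4, flow now 14.
Augment Depot→Y1→HubB→Port: bottleneck 4, flow now 18.
No augmenting path remains; maximum flow = 18.
By max-flow min-cut, the minimum cut capacity equals the max flow.
In the residual graph, reachable from Depot: {Depot, HubA}.
Min-cut edges: Depot→Jct1 (5), Depot→Y1 (4), HubA→Jct2 (6), HubA→Jct3 (3); capacity 5 + 4 + 6 + 3 = 18.

18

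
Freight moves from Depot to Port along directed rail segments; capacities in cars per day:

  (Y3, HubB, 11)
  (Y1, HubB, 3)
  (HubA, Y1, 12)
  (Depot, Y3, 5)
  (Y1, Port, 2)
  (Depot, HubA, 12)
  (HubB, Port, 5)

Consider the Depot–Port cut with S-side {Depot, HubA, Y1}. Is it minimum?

No — its capacity is 10, but the minimum cut has capacity 7.

Given cut capacity: 5 + 3 + 2 = 10.
Augment Depot→Y3→HubB→Port: bottleneck 5, flow now 5.
Augment Depot→HubA→Y1→Port: bottleneck 2, flow now 7.
No augmenting path remains; maximum flow = 7.
In the residual graph, reachable from Depot: {Depot, Y3, HubA, HubB, Y1}.
Min-cut edges: HubB→Port (5), Y1→Port (2); capacity 5 + 2 = 7.
Cut capacity 10 exceeds the max flow 7, so it is not minimum.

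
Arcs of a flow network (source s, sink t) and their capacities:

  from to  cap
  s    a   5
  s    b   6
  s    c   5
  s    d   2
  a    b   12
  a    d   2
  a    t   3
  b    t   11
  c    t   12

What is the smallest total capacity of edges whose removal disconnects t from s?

16

Augment s→a→t: bottleneck 3, flow now 3.
Augment s→b→t: bottleneck 6, flow now 9.
Augment s→c→t: bottleneck 5, flow now 14.
Augment s→a→b→t: bottleneck 2, flow now 16.
No augmenting path remains; maximum flow = 16.
By max-flow min-cut, the minimum cut capacity equals the max flow.
In the residual graph, reachable from s: {s, d}.
Min-cut edges: s→a (5), s→b (6), s→c (5); capacity 5 + 6 + 5 = 16.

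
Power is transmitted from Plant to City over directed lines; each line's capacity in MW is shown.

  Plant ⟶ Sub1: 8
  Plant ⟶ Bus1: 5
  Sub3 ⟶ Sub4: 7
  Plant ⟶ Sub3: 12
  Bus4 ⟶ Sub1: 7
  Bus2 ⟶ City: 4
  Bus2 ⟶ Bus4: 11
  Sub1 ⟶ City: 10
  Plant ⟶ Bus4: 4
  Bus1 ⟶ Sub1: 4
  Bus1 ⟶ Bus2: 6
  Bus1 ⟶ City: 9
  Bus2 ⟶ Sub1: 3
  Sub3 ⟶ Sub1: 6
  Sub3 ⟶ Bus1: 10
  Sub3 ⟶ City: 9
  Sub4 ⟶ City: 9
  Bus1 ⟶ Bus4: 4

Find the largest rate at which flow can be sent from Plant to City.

Augment Plant→Sub3→City: bottleneck 9, flow now 9.
Augment Plant→Bus1→City: bottleneck 5, flow now 14.
Augment Plant→Sub1→City: bottleneck 8, flow now 22.
Augment Plant→Sub3→Sub4→City: bottleneck 3, flow now 25.
Augment Plant→Bus4→Sub1→City: bottleneck 2, flow now 27.
No augmenting path remains; maximum flow = 27.
In the residual graph, reachable from Plant: {Plant, Bus4, Sub1}.
Min-cut edges: Plant→Sub3 (12), Plant→Bus1 (5), Sub1→City (10); capacity 12 + 5 + 10 = 27.
This cut is saturated, so no flow can exceed 27.

27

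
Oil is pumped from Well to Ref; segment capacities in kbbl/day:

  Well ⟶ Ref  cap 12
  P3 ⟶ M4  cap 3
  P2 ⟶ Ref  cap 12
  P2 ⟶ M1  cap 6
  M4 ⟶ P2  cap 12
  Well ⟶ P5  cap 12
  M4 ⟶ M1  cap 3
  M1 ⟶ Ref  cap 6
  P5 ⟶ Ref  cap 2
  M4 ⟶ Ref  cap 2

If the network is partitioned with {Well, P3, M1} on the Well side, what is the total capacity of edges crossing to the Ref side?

Edges leaving {Well, P3, M1}: Well→P5 (12), Well→Ref (12), P3→M4 (3), M1→Ref (6).
Cut capacity = 12 + 12 + 3 + 6 = 33.

33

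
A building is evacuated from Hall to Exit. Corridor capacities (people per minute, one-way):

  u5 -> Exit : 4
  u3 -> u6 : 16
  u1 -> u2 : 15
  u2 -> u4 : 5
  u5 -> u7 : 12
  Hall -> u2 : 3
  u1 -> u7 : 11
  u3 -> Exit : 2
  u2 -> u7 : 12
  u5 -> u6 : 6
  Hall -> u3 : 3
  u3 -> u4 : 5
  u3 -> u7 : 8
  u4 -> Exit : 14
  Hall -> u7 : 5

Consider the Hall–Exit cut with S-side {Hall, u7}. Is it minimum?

Yes — it is a minimum cut (capacity 6).

Given cut capacity: 3 + 3 = 6.
Augment Hall→u3→Exit: bottleneck 2, flow now 2.
Augment Hall→u2→u4→Exit: bottleneck 3, flow now 5.
Augment Hall→u3→u4→Exit: bottleneck 1, flow now 6.
No augmenting path remains; maximum flow = 6.
Cut capacity 6 equals the max flow, so it is a minimum cut.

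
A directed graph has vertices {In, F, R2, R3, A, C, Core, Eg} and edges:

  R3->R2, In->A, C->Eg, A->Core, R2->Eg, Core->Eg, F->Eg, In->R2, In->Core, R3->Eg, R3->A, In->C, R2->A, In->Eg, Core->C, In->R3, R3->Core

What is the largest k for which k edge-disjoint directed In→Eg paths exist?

5

Assign every edge capacity 1; by Menger, the answer equals the max flow.
Path In→Eg (+1); total 1.
Path In→R2→Eg (+1); total 2.
Path In→R3→Eg (+1); total 3.
Path In→C→Eg (+1); total 4.
Path In→Core→Eg (+1); total 5.
No residual In→Eg path; max flow = 5.
Certifying cut of size 5: {C→Eg, Core→Eg, In→Eg, In→R2, In→R3}.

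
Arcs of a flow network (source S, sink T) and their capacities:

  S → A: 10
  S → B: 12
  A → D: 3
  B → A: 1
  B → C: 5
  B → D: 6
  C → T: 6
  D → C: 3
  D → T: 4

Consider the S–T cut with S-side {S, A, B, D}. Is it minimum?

No — its capacity is 12, but the minimum cut has capacity 10.

Given cut capacity: 5 + 3 + 4 = 12.
Augment S→A→D→T: bottleneck 3, flow now 3.
Augment S→B→C→T: bottleneck 5, flow now 8.
Augment S→B→D→T: bottleneck 1, flow now 9.
Augment S→B→D→C→T: bottleneck 1, flow now 10.
No augmenting path remains; maximum flow = 10.
In the residual graph, reachable from S: {S, A, B, C, D}.
Min-cut edges: C→T (6), D→T (4); capacity 6 + 4 = 10.
Cut capacity 12 exceeds the max flow 10, so it is not minimum.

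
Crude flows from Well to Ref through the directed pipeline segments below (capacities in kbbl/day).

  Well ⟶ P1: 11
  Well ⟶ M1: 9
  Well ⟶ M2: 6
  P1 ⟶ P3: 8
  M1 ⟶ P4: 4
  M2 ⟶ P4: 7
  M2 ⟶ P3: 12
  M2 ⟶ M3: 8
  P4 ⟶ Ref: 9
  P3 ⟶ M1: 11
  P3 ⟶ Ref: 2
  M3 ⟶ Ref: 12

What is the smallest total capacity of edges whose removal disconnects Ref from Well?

Augment Well→P1→P3→Ref: bottleneck 2, flow now 2.
Augment Well→M1→P4→Ref: bottleneck 4, flow now 6.
Augment Well→M2→P4→Ref: bottleneck 5, flow now 11.
Augment Well→M2→M3→Ref: bottleneck 1, flow now 12.
No augmenting path remains; maximum flow = 12.
By max-flow min-cut, the minimum cut capacity equals the max flow.
In the residual graph, reachable from Well: {Well, P1, M1, P3}.
Min-cut edges: Well→M2 (6), M1→P4 (4), P3→Ref (2); capacity 6 + 4 + 2 = 12.

12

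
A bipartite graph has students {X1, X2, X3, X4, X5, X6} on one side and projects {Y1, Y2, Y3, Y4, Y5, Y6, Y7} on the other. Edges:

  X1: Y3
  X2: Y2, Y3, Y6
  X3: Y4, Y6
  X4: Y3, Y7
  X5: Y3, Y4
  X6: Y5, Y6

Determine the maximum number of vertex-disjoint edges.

Unit-capacity flow: source→left, listed edges, right→sink; max matching = max flow.
Augmenting path X1→Y3 (+1); matched 1.
Augmenting path X2→Y2 (+1); matched 2.
Augmenting path X3→Y4 (+1); matched 3.
Augmenting path X4→Y7 (+1); matched 4.
Augmenting path X6→Y5 (+1); matched 5.
Augmenting path X5→Y4→X3→Y6 (+1); matched 6.
No augmenting path remains; maximum matching = 6.
König certificate: {X1, X2, X3, X4, X5, X6} is a vertex cover of size 6 (every listed pair touches it), so no matching can be larger.

6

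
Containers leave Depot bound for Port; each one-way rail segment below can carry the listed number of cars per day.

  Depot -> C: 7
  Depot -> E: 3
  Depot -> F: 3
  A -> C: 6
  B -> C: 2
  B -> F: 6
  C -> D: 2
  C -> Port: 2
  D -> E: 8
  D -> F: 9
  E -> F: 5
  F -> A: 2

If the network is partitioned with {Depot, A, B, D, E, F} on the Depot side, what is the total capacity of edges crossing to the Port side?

15

Edges leaving {Depot, A, B, D, E, F}: Depot→C (7), A→C (6), B→C (2).
Cut capacity = 7 + 6 + 2 = 15.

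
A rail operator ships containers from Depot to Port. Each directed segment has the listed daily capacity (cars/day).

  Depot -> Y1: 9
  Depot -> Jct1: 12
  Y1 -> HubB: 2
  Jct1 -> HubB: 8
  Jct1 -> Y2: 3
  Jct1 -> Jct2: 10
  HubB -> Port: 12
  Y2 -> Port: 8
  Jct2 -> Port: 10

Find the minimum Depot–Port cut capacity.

14

Augment Depot→Y1→HubB→Port: bottleneck 2, flow now 2.
Augment Depot→Jct1→HubB→Port: bottleneck 8, flow now 10.
Augment Depot→Jct1→Y2→Port: bottleneck 3, flow now 13.
Augment Depot→Jct1→Jct2→Port: bottleneck 1, flow now 14.
No augmenting path remains; maximum flow = 14.
By max-flow min-cut, the minimum cut capacity equals the max flow.
In the residual graph, reachable from Depot: {Depot, Y1}.
Min-cut edges: Depot→Jct1 (12), Y1→HubB (2); capacity 12 + 2 = 14.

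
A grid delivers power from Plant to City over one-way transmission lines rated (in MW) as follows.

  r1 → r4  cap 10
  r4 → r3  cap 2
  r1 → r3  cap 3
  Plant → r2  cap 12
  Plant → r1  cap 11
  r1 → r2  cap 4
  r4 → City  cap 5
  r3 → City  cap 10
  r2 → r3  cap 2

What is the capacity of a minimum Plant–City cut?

12

Augment Plant→r1→r3→City: bottleneck 3, flow now 3.
Augment Plant→r1→r4→City: bottleneck 5, flow now 8.
Augment Plant→r2→r3→City: bottleneck 2, flow now 10.
Augment Plant→r1→r4→r3→City: bottleneck 2, flow now 12.
No augmenting path remains; maximum flow = 12.
By max-flow min-cut, the minimum cut capacity equals the max flow.
In the residual graph, reachable from Plant: {Plant, r1, r2, r4}.
Min-cut edges: r1→r3 (3), r2→r3 (2), r4→r3 (2), r4→City (5); capacity 3 + 2 + 2 + 5 = 12.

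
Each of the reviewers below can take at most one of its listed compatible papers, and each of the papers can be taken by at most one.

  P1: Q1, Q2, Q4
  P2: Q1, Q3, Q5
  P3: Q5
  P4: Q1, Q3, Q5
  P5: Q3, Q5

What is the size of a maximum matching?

4

Unit-capacity flow: source→left, listed edges, right→sink; max matching = max flow.
Augmenting path P1→Q1 (+1); matched 1.
Augmenting path P2→Q3 (+1); matched 2.
Augmenting path P3→Q5 (+1); matched 3.
Augmenting path P4→Q1→P1→Q2 (+1); matched 4.
No augmenting path remains; maximum matching = 4.
König certificate: {P1, Q1, Q3, Q5} is a vertex cover of size 4 (every listed pair touches it), so no matching can be larger.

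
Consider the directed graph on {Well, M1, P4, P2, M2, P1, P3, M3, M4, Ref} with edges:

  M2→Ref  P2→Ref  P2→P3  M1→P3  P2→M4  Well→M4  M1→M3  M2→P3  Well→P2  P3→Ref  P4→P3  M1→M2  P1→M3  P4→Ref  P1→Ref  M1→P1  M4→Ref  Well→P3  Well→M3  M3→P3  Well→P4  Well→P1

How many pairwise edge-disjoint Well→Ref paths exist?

Assign every edge capacity 1; by Menger, the answer equals the max flow.
Path Well→P4→Ref (+1); total 1.
Path Well→P2→Ref (+1); total 2.
Path Well→P1→Ref (+1); total 3.
Path Well→P3→Ref (+1); total 4.
Path Well→M4→Ref (+1); total 5.
No residual Well→Ref path; max flow = 5.
Certifying cut of size 5: {P3→Ref, Well→M4, Well→P1, Well→P2, Well→P4}.

5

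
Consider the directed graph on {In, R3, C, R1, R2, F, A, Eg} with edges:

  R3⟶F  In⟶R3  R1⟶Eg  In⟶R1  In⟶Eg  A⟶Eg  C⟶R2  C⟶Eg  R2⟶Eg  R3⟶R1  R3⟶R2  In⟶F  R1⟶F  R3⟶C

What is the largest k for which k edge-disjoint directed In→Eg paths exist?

Assign every edge capacity 1; by Menger, the answer equals the max flow.
Path In→Eg (+1); total 1.
Path In→R1→Eg (+1); total 2.
Path In→R3→C→Eg (+1); total 3.
No residual In→Eg path; max flow = 3.
Certifying cut of size 3: {In→Eg, In→R1, In→R3}.

3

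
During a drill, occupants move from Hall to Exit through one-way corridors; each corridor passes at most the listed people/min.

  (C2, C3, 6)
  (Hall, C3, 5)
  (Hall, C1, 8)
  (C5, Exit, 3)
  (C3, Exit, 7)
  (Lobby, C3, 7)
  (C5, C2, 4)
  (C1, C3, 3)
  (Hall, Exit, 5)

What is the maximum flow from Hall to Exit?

Augment Hall→Exit: bottleneck 5, flow now 5.
Augment Hall→C3→Exit: bottleneck 5, flow now 10.
Augment Hall→C1→C3→Exit: bottleneck 2, flow now 12.
No augmenting path remains; maximum flow = 12.
In the residual graph, reachable from Hall: {Hall, C1, C3}.
Min-cut edges: Hall→Exit (5), C3→Exit (7); capacity 5 + 7 = 12.
This cut is saturated, so no flow can exceed 12.

12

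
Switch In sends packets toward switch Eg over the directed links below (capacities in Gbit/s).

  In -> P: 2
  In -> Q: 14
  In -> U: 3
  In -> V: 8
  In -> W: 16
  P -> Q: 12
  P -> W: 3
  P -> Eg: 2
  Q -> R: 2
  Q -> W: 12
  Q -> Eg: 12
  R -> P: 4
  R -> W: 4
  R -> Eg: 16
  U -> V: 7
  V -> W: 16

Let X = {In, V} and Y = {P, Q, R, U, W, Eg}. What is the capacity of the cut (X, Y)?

51

Edges leaving {In, V}: In→P (2), In→Q (14), In→U (3), In→W (16), V→W (16).
Cut capacity = 2 + 14 + 3 + 16 + 16 = 51.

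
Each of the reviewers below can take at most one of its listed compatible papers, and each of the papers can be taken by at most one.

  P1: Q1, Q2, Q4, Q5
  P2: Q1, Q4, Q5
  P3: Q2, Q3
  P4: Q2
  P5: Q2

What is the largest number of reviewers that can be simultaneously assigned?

Unit-capacity flow: source→left, listed edges, right→sink; max matching = max flow.
Augmenting path P1→Q1 (+1); matched 1.
Augmenting path P2→Q4 (+1); matched 2.
Augmenting path P3→Q2 (+1); matched 3.
Augmenting path P4→Q2→P3→Q3 (+1); matched 4.
No augmenting path remains; maximum matching = 4.
König certificate: {P1, P2, P3, Q2} is a vertex cover of size 4 (every listed pair touches it), so no matching can be larger.

4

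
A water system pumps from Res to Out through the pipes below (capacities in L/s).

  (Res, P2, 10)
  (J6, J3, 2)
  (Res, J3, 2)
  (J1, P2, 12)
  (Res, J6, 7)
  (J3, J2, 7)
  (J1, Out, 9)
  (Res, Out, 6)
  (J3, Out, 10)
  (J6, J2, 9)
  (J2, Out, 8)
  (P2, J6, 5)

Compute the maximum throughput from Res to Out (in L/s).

Augment Res→Out: bottleneck 6, flow now 6.
Augment Res→J3→Out: bottleneck 2, flow now 8.
Augment Res→J6→J3→Out: bottleneck 2, flow now 10.
Augment Res→J6→J2→Out: bottleneck 5, flow now 15.
Augment Res→P2→J6→J2→Out: bottleneck 3, flow now 18.
No augmenting path remains; maximum flow = 18.
In the residual graph, reachable from Res: {Res, P2, J6, J2}.
Min-cut edges: Res→J3 (2), Res→Out (6), J6→J3 (2), J2→Out (8); capacity 2 + 6 + 2 + 8 = 18.
This cut is saturated, so no flow can exceed 18.

18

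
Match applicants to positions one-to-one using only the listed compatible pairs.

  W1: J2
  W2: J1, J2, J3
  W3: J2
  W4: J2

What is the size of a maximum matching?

Unit-capacity flow: source→left, listed edges, right→sink; max matching = max flow.
Augmenting path W1→J2 (+1); matched 1.
Augmenting path W2→J1 (+1); matched 2.
No augmenting path remains; maximum matching = 2.
König certificate: {W2, J2} is a vertex cover of size 2 (every listed pair touches it), so no matching can be larger.

2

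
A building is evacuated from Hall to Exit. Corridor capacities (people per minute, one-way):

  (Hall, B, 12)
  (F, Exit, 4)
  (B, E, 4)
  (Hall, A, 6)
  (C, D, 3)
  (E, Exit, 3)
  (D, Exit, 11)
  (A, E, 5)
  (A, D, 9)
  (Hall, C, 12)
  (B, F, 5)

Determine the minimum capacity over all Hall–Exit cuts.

Augment Hall→A→D→Exit: bottleneck 6, flow now 6.
Augment Hall→B→E→Exit: bottleneck 3, flow now 9.
Augment Hall→B→F→Exit: bottleneck 4, flow now 13.
Augment Hall→C→D→Exit: bottleneck 3, flow now 16.
No augmenting path remains; maximum flow = 16.
By max-flow min-cut, the minimum cut capacity equals the max flow.
In the residual graph, reachable from Hall: {Hall, B, C, E, F}.
Min-cut edges: Hall→A (6), C→D (3), E→Exit (3), F→Exit (4); capacity 6 + 3 + 3 + 4 = 16.

16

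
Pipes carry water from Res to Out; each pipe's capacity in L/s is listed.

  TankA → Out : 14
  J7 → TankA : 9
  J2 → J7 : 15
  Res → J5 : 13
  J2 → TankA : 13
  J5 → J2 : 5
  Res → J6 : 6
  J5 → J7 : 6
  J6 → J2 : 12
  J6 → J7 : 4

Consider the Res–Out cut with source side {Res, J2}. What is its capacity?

47

Edges leaving {Res, J2}: Res→J6 (6), Res→J5 (13), J2→J7 (15), J2→TankA (13).
Cut capacity = 6 + 13 + 15 + 13 = 47.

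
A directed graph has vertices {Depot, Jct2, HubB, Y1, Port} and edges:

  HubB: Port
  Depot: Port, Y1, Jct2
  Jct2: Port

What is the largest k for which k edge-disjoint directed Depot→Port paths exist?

2

Assign every edge capacity 1; by Menger, the answer equals the max flow.
Path Depot→Port (+1); total 1.
Path Depot→Jct2→Port (+1); total 2.
No residual Depot→Port path; max flow = 2.
Certifying cut of size 2: {Depot→Jct2, Depot→Port}.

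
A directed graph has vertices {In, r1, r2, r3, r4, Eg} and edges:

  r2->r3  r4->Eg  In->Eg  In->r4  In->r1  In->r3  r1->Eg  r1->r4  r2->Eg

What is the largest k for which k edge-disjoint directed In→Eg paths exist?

3

Assign every edge capacity 1; by Menger, the answer equals the max flow.
Path In→Eg (+1); total 1.
Path In→r1→Eg (+1); total 2.
Path In→r4→Eg (+1); total 3.
No residual In→Eg path; max flow = 3.
Certifying cut of size 3: {In→Eg, In→r1, In→r4}.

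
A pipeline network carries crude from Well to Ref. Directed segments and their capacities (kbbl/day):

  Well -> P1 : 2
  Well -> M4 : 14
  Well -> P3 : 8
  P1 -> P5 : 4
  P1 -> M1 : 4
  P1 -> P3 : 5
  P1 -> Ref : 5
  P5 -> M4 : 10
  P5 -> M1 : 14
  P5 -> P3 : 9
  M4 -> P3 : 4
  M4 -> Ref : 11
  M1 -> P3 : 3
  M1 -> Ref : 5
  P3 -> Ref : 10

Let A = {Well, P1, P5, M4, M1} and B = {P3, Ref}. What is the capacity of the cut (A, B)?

Edges leaving {Well, P1, P5, M4, M1}: Well→P3 (8), P1→P3 (5), P1→Ref (5), P5→P3 (9), M4→P3 (4), M4→Ref (11), M1→P3 (3), M1→Ref (5).
Cut capacity = 8 + 5 + 5 + 9 + 4 + 11 + 3 + 5 = 50.

50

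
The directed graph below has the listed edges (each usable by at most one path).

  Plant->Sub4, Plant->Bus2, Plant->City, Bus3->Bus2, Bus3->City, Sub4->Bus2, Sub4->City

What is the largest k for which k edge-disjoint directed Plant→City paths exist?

Assign every edge capacity 1; by Menger, the answer equals the max flow.
Path Plant→City (+1); total 1.
Path Plant→Sub4→City (+1); total 2.
No residual Plant→City path; max flow = 2.
Certifying cut of size 2: {Plant→City, Plant→Sub4}.

2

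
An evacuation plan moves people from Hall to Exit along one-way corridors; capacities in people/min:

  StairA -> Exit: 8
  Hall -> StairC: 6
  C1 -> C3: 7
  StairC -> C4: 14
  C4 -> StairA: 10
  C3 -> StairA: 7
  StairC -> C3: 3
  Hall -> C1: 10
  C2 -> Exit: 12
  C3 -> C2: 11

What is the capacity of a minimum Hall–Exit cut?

Augment Hall→C1→C3→StairA→Exit: bottleneck 7, flow now 7.
Augment Hall→StairC→C3→C2→Exit: bottleneck 3, flow now 10.
Augment Hall→StairC→C4→StairA→Exit: bottleneck 1, flow now 11.
Augment Hall→StairC→C4→StairA→C3→C2→Exit: bottleneck 2, flow now 13. (uses reverse residual edge)
No augmenting path remains; maximum flow = 13.
By max-flow min-cut, the minimum cut capacity equals the max flow.
In the residual graph, reachable from Hall: {Hall, C1}.
Min-cut edges: Hall→StairC (6), C1→C3 (7); capacity 6 + 7 = 13.

13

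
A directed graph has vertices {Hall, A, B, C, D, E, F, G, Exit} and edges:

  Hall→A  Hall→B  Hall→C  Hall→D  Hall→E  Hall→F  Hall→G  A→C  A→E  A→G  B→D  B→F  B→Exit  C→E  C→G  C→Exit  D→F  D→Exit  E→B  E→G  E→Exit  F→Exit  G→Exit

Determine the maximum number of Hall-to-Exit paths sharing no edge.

Assign every edge capacity 1; by Menger, the answer equals the max flow.
Path Hall→B→Exit (+1); total 1.
Path Hall→C→Exit (+1); total 2.
Path Hall→D→Exit (+1); total 3.
Path Hall→E→Exit (+1); total 4.
Path Hall→F→Exit (+1); total 5.
Path Hall→G→Exit (+1); total 6.
No residual Hall→Exit path; max flow = 6.
Certifying cut of size 6: {B→Exit, C→Exit, D→Exit, E→Exit, F→Exit, G→Exit}.

6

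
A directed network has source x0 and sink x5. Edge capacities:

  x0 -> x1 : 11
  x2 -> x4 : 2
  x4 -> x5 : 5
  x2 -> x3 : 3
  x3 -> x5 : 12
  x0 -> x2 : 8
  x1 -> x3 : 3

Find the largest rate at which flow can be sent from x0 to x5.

8

Augment x0→x1→x3→x5: bottleneck 3, flow now 3.
Augment x0→x2→x3→x5: bottleneck 3, flow now 6.
Augment x0→x2→x4→x5: bottleneck 2, flow now 8.
No augmenting path remains; maximum flow = 8.
In the residual graph, reachable from x0: {x0, x1, x2}.
Min-cut edges: x1→x3 (3), x2→x3 (3), x2→x4 (2); capacity 3 + 3 + 2 = 8.
This cut is saturated, so no flow can exceed 8.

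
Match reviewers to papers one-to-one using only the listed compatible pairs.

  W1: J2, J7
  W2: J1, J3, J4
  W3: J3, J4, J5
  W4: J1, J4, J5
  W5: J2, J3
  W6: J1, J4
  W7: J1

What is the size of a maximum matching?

Unit-capacity flow: source→left, listed edges, right→sink; max matching = max flow.
Augmenting path W1→J2 (+1); matched 1.
Augmenting path W2→J1 (+1); matched 2.
Augmenting path W3→J3 (+1); matched 3.
Augmenting path W4→J4 (+1); matched 4.
Augmenting path W5→J2→W1→J7 (+1); matched 5.
Augmenting path W6→J4→W4→J5 (+1); matched 6.
No augmenting path remains; maximum matching = 6.
König certificate: {W1, W5, J1, J3, J4, J5} is a vertex cover of size 6 (every listed pair touches it), so no matching can be larger.

6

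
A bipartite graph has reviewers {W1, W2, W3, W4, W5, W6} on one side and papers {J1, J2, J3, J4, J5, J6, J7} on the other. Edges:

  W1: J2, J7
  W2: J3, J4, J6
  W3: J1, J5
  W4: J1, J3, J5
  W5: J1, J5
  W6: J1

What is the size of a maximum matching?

5

Unit-capacity flow: source→left, listed edges, right→sink; max matching = max flow.
Augmenting path W1→J2 (+1); matched 1.
Augmenting path W2→J3 (+1); matched 2.
Augmenting path W3→J1 (+1); matched 3.
Augmenting path W4→J5 (+1); matched 4.
Augmenting path W5→J5→W4→J3→W2→J4 (+1); matched 5.
No augmenting path remains; maximum matching = 5.
König certificate: {W1, W2, W4, J1, J5} is a vertex cover of size 5 (every listed pair touches it), so no matching can be larger.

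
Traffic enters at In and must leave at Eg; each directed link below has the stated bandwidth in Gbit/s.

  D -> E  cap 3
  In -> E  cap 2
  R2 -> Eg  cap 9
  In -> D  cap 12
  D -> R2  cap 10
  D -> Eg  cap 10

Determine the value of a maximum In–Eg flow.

12

Augment In→D→Eg: bottleneck 10, flow now 10.
Augment In→D→R2→Eg: bottleneck 2, flow now 12.
No augmenting path remains; maximum flow = 12.
In the residual graph, reachable from In: {In, E}.
Min-cut edges: In→D (12); capacity 12 = 12.
This cut is saturated, so no flow can exceed 12.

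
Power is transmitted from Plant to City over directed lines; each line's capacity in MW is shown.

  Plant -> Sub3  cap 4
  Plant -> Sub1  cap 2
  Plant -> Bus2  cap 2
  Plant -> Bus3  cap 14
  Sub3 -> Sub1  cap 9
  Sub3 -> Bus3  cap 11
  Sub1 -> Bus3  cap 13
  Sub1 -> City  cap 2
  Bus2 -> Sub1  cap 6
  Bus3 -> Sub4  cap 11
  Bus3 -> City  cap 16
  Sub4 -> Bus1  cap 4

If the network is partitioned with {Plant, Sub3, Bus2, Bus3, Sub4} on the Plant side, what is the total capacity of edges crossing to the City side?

37

Edges leaving {Plant, Sub3, Bus2, Bus3, Sub4}: Plant→Sub1 (2), Sub3→Sub1 (9), Bus2→Sub1 (6), Bus3→City (16), Sub4→Bus1 (4).
Cut capacity = 2 + 9 + 6 + 16 + 4 = 37.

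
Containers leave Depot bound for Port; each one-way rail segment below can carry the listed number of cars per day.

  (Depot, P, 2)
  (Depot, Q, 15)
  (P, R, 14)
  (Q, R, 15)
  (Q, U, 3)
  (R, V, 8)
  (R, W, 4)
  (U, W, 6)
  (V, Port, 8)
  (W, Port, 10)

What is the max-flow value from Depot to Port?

15

Augment Depot→P→R→V→Port: bottleneck 2, flow now 2.
Augment Depot→Q→R→V→Port: bottleneck 6, flow now 8.
Augment Depot→Q→R→W→Port: bottleneck 4, flow now 12.
Augment Depot→Q→U→W→Port: bottleneck 3, flow now 15.
No augmenting path remains; maximum flow = 15.
In the residual graph, reachable from Depot: {Depot, P, Q, R}.
Min-cut edges: Q→U (3), R→V (8), R→W (4); capacity 3 + 8 + 4 = 15.
This cut is saturated, so no flow can exceed 15.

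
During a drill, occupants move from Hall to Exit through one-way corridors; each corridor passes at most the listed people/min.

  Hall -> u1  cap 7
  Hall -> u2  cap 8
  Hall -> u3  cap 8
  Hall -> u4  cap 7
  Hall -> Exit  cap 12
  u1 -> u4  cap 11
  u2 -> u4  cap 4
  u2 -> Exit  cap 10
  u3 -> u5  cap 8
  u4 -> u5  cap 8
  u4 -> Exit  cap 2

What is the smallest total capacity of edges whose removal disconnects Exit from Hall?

Augment Hall→Exit: bottleneck 12, flow now 12.
Augment Hall→u2→Exit: bottleneck 8, flow now 20.
Augment Hall→u4→Exit: bottleneck 2, flow now 22.
No augmenting path remains; maximum flow = 22.
By max-flow min-cut, the minimum cut capacity equals the max flow.
In the residual graph, reachable from Hall: {Hall, u1, u3, u4, u5}.
Min-cut edges: Hall→u2 (8), Hall→Exit (12), u4→Exit (2); capacity 8 + 12 + 2 = 22.

22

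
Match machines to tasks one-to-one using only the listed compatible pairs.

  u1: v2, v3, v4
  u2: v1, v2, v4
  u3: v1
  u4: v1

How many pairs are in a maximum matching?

Unit-capacity flow: source→left, listed edges, right→sink; max matching = max flow.
Augmenting path u1→v2 (+1); matched 1.
Augmenting path u2→v1 (+1); matched 2.
Augmenting path u3→v1→u2→v4 (+1); matched 3.
No augmenting path remains; maximum matching = 3.
König certificate: {u1, u2, v1} is a vertex cover of size 3 (every listed pair touches it), so no matching can be larger.

3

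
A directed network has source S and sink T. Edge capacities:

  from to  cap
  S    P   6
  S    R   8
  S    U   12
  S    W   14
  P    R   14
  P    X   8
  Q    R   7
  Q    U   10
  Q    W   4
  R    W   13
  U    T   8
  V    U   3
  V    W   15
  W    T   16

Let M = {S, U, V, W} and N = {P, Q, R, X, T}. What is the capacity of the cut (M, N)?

38

Edges leaving {S, U, V, W}: S→P (6), S→R (8), U→T (8), W→T (16).
Cut capacity = 6 + 8 + 8 + 16 = 38.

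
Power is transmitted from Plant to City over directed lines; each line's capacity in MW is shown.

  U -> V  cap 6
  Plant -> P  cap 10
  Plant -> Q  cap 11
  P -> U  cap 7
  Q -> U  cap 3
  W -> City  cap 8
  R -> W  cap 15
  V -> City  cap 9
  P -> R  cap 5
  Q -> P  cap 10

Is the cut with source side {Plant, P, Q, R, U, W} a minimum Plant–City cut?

No — its capacity is 14, but the minimum cut has capacity 11.

Given cut capacity: 6 + 8 = 14.
Augment Plant→P→R→W→City: bottleneck 5, flow now 5.
Augment Plant→P→U→V→City: bottleneck 5, flow now 10.
Augment Plant→Q→U→V→City: bottleneck 1, flow now 11.
No augmenting path remains; maximum flow = 11.
In the residual graph, reachable from Plant: {Plant, P, Q, U}.
Min-cut edges: P→R (5), U→V (6); capacity 5 + 6 = 11.
Cut capacity 14 exceeds the max flow 11, so it is not minimum.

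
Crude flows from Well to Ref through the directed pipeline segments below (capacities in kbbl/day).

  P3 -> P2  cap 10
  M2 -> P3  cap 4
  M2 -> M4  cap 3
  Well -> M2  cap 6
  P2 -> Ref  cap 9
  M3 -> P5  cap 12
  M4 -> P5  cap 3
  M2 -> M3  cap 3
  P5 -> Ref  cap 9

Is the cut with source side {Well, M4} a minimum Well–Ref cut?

Given cut capacity: 6 + 3 = 9.
Augment Well→M2→M4→P5→Ref: bottleneck 3, flow now 3.
Augment Well→M2→M3→P5→Ref: bottleneck 3, flow now 6.
No augmenting path remains; maximum flow = 6.
In the residual graph, reachable from Well: {Well}.
Min-cut edges: Well→M2 (6); capacity 6 = 6.
Cut capacity 9 exceeds the max flow 6, so it is not minimum.

No — its capacity is 9, but the minimum cut has capacity 6.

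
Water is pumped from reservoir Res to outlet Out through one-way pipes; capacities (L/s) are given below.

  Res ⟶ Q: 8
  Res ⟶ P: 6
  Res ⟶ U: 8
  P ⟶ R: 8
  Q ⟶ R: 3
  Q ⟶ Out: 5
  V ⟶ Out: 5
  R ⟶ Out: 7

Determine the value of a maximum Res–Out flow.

Augment Res→Q→Out: bottleneck 5, flow now 5.
Augment Res→P→R→Out: bottleneck 6, flow now 11.
Augment Res→Q→R→Out: bottleneck 1, flow now 12.
No augmenting path remains; maximum flow = 12.
In the residual graph, reachable from Res: {Res, P, Q, R, U}.
Min-cut edges: Q→Out (5), R→Out (7); capacity 5 + 7 = 12.
This cut is saturated, so no flow can exceed 12.

12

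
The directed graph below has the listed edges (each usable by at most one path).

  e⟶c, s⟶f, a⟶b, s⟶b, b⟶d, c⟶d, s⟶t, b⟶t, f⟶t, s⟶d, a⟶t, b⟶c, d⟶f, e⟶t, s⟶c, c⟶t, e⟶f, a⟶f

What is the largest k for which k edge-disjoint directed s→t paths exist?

Assign every edge capacity 1; by Menger, the answer equals the max flow.
Path s→t (+1); total 1.
Path s→b→t (+1); total 2.
Path s→c→t (+1); total 3.
Path s→f→t (+1); total 4.
No residual s→t path; max flow = 4.
Certifying cut of size 4: {f→t, s→b, s→c, s→t}.

4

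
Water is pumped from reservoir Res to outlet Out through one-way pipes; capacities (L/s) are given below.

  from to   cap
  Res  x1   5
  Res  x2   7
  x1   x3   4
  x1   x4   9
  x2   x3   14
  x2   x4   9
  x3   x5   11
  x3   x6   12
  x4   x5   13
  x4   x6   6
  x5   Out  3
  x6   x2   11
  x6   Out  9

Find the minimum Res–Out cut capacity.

Augment Res→x1→x3→x5→Out: bottleneck 3, flow now 3.
Augment Res→x1→x3→x6→Out: bottleneck 1, flow now 4.
Augment Res→x1→x4→x6→Out: bottleneck 1, flow now 5.
Augment Res→x2→x3→x6→Out: bottleneck 7, flow now 12.
No augmenting path remains; maximum flow = 12.
By max-flow min-cut, the minimum cut capacity equals the max flow.
In the residual graph, reachable from Res: {Res}.
Min-cut edges: Res→x1 (5), Res→x2 (7); capacity 5 + 7 = 12.

12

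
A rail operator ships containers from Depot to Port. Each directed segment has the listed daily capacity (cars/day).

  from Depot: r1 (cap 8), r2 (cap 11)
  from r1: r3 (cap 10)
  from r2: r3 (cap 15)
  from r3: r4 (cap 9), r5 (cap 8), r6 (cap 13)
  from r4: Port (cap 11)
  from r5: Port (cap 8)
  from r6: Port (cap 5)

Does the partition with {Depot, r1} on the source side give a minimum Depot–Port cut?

No — its capacity is 21, but the minimum cut has capacity 19.

Given cut capacity: 11 + 10 = 21.
Augment Depot→r1→r3→r4→Port: bottleneck 8, flow now 8.
Augment Depot→r2→r3→r4→Port: bottleneck 1, flow now 9.
Augment Depot→r2→r3→r5→Port: bottleneck 8, flow now 17.
Augment Depot→r2→r3→r6→Port: bottleneck 2, flow now 19.
No augmenting path remains; maximum flow = 19.
In the residual graph, reachable from Depot: {Depot}.
Min-cut edges: Depot→r1 (8), Depot→r2 (11); capacity 8 + 11 = 19.
Cut capacity 21 exceeds the max flow 19, so it is not minimum.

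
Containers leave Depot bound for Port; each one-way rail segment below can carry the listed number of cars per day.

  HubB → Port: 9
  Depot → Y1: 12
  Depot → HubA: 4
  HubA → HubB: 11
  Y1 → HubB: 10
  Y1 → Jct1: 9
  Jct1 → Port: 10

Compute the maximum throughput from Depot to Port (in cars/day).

Augment Depot→Y1→HubB→Port: bottleneck 9, flow now 9.
Augment Depot→Y1→Jct1→Port: bottleneck 3, flow now 12.
Augment Depot→HubA→HubB→Y1→Jct1→Port: bottleneck 4, flow now 16. (uses reverse residual edge)
No augmenting path remains; maximum flow = 16.
In the residual graph, reachable from Depot: {Depot}.
Min-cut edges: Depot→Y1 (12), Depot→HubA (4); capacity 12 + 4 = 16.
This cut is saturated, so no flow can exceed 16.

16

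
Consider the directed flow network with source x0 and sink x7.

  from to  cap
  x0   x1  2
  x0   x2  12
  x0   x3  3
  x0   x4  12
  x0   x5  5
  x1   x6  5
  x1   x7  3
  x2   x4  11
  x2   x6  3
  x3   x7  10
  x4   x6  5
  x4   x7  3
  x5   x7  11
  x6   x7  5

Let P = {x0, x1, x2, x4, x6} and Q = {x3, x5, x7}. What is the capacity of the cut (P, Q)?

19

Edges leaving {x0, x1, x2, x4, x6}: x0→x3 (3), x0→x5 (5), x1→x7 (3), x4→x7 (3), x6→x7 (5).
Cut capacity = 3 + 5 + 3 + 3 + 5 = 19.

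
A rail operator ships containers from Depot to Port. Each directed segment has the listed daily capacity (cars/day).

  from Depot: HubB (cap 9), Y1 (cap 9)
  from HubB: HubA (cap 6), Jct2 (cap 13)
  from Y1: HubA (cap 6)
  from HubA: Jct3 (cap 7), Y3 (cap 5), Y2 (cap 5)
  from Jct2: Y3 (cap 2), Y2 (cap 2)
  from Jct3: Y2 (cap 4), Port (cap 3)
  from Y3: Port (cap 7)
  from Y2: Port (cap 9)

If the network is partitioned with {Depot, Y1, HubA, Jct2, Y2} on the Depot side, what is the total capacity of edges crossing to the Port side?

Edges leaving {Depot, Y1, HubA, Jct2, Y2}: Depot→HubB (9), HubA→Jct3 (7), HubA→Y3 (5), Jct2→Y3 (2), Y2→Port (9).
Cut capacity = 9 + 7 + 5 + 2 + 9 = 32.

32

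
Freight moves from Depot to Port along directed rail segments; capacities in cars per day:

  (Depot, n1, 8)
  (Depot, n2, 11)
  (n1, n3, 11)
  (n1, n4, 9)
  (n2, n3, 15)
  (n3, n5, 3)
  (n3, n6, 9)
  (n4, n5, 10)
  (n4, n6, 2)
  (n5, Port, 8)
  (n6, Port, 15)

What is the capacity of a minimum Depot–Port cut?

Augment Depot→n1→n3→n5→Port: bottleneck 3, flow now 3.
Augment Depot→n1→n3→n6→Port: bottleneck 5, flow now 8.
Augment Depot→n2→n3→n6→Port: bottleneck 4, flow now 12.
Augment Depot→n2→n3→n1→n4→n5→Port: bottleneck 5, flow now 17. (uses reverse residual edge)
Augment Depot→n2→n3→n1→n4→n6→Port: bottleneck 2, flow now 19. (uses reverse residual edge)
No augmenting path remains; maximum flow = 19.
By max-flow min-cut, the minimum cut capacity equals the max flow.
In the residual graph, reachable from Depot: {Depot}.
Min-cut edges: Depot→n1 (8), Depot→n2 (11); capacity 8 + 11 = 19.

19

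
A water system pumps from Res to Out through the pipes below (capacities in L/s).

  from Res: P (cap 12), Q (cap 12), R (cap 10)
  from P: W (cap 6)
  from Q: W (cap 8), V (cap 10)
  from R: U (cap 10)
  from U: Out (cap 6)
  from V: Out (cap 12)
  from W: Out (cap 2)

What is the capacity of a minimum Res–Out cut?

Augment Res→P→W→Out: bottleneck 2, flow now 2.
Augment Res→Q→V→Out: bottleneck 10, flow now 12.
Augment Res→R→U→Out: bottleneck 6, flow now 18.
No augmenting path remains; maximum flow = 18.
By max-flow min-cut, the minimum cut capacity equals the max flow.
In the residual graph, reachable from Res: {Res, P, Q, R, U, W}.
Min-cut edges: Q→V (10), U→Out (6), W→Out (2); capacity 10 + 6 + 2 = 18.

18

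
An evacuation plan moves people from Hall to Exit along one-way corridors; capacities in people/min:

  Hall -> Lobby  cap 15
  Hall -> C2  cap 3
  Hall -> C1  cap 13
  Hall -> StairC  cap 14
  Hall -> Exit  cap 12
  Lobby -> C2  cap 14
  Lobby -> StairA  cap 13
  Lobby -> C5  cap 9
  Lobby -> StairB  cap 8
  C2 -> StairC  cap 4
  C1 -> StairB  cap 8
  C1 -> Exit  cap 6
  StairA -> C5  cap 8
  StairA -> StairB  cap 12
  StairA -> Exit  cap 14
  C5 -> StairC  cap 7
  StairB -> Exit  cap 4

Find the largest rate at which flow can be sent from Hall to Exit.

Augment Hall→Exit: bottleneck 12, flow now 12.
Augment Hall→C1→Exit: bottleneck 6, flow now 18.
Augment Hall→Lobby→StairA→Exit: bottleneck 13, flow now 31.
Augment Hall→Lobby→StairB→Exit: bottleneck 2, flow now 33.
Augment Hall→C1→StairB→Exit: bottleneck 2, flow now 35.
No augmenting path remains; maximum flow = 35.
In the residual graph, reachable from Hall: {Hall, Lobby, C2, C1, C5, StairC, StairB}.
Min-cut edges: Hall→Exit (12), Lobby→StairA (13), C1→Exit (6), StairB→Exit (4); capacity 12 + 13 + 6 + 4 = 35.
This cut is saturated, so no flow can exceed 35.

35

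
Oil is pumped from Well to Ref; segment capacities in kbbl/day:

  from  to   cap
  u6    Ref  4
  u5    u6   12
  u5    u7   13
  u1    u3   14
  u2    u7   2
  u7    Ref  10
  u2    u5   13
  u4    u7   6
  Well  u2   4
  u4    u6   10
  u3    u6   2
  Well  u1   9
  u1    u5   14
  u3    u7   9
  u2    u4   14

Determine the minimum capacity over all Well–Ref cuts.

Augment Well→u2→u7→Ref: bottleneck 2, flow now 2.
Augment Well→u1→u3→u6→Ref: bottleneck 2, flow now 4.
Augment Well→u1→u3→u7→Ref: bottleneck 7, flow now 11.
Augment Well→u2→u4→u6→Ref: bottleneck 2, flow now 13.
No augmenting path remains; maximum flow = 13.
By max-flow min-cut, the minimum cut capacity equals the max flow.
In the residual graph, reachable from Well: {Well}.
Min-cut edges: Well→u1 (9), Well→u2 (4); capacity 9 + 4 = 13.

13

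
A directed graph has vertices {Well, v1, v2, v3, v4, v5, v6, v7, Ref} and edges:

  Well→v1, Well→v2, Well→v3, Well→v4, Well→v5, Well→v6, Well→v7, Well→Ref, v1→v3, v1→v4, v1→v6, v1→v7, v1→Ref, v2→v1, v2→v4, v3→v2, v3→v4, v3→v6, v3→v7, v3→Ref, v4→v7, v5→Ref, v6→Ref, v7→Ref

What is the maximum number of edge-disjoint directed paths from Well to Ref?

6

Assign every edge capacity 1; by Menger, the answer equals the max flow.
Path Well→Ref (+1); total 1.
Path Well→v1→Ref (+1); total 2.
Path Well→v3→Ref (+1); total 3.
Path Well→v5→Ref (+1); total 4.
Path Well→v6→Ref (+1); total 5.
Path Well→v7→Ref (+1); total 6.
No residual Well→Ref path; max flow = 6.
Certifying cut of size 6: {Well→Ref, Well→v5, v1→Ref, v3→Ref, v6→Ref, v7→Ref}.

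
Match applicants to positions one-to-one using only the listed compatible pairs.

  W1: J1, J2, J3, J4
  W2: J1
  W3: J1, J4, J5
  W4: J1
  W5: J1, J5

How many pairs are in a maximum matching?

4

Unit-capacity flow: source→left, listed edges, right→sink; max matching = max flow.
Augmenting path W1→J1 (+1); matched 1.
Augmenting path W3→J4 (+1); matched 2.
Augmenting path W5→J5 (+1); matched 3.
Augmenting path W2→J1→W1→J2 (+1); matched 4.
No augmenting path remains; maximum matching = 4.
König certificate: {W1, W3, W5, J1} is a vertex cover of size 4 (every listed pair touches it), so no matching can be larger.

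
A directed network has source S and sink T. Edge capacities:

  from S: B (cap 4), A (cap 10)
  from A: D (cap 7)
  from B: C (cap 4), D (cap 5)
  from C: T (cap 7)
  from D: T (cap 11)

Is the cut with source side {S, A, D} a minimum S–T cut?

No — its capacity is 15, but the minimum cut has capacity 11.

Given cut capacity: 4 + 11 = 15.
Augment S→A→D→T: bottleneck 7, flow now 7.
Augment S→B→C→T: bottleneck 4, flow now 11.
No augmenting path remains; maximum flow = 11.
In the residual graph, reachable from S: {S, A}.
Min-cut edges: S→B (4), A→D (7); capacity 4 + 7 = 11.
Cut capacity 15 exceeds the max flow 11, so it is not minimum.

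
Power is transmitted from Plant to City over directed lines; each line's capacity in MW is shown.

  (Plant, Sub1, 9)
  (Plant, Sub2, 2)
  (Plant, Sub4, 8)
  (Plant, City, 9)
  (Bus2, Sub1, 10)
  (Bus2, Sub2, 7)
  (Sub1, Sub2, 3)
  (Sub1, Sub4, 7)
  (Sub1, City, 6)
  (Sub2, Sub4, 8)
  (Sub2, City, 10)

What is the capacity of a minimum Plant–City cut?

Augment Plant→City: bottleneck 9, flow now 9.
Augment Plant→Sub1→City: bottleneck 6, flow now 15.
Augment Plant→Sub2→City: bottleneck 2, flow now 17.
Augment Plant→Sub1→Sub2→City: bottleneck 3, flow now 20.
No augmenting path remains; maximum flow = 20.
By max-flow min-cut, the minimum cut capacity equals the max flow.
In the residual graph, reachable from Plant: {Plant, Sub4}.
Min-cut edges: Plant→Sub1 (9), Plant→Sub2 (2), Plant→City (9); capacity 9 + 2 + 9 = 20.

20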